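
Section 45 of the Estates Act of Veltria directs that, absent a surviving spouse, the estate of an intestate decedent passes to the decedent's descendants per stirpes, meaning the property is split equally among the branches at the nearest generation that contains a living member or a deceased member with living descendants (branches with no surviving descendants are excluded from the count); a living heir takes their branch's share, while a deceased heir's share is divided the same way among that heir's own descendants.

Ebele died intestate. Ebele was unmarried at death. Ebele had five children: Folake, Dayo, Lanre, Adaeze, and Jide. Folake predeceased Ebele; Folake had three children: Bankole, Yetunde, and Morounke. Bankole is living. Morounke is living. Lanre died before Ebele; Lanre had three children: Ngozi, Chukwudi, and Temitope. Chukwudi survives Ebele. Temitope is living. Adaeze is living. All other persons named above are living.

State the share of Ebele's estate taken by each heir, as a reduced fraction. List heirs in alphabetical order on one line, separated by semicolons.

Adaeze 1/5; Bankole 1/15; Chukwudi 1/15; Dayo 1/5; Jide 1/5; Morounke 1/15; Ngozi 1/15; Temitope 1/15; Yetunde 1/15

There is no surviving spouse, so the entire estate passes to Ebele's descendants per stirpes.
The estate is divided into 5 equal shares of 1/5 among Folake, Dayo, Lanre, Adaeze, Jide.
Folake predeceased; the 1/5 allotted to Folake's branch passes to Folake's issue by representation.
The 1/5 is divided into 3 equal shares of 1/15 among Bankole, Yetunde, Morounke.
Bankole is living and takes 1/15.
Yetunde is living and takes 1/15.
Morounke is living and takes 1/15.
Dayo is living and takes 1/5.
Lanre predeceased; the 1/5 allotted to Lanre's branch passes to Lanre's issue by representation.
The 1/5 is divided into 3 equal shares of 1/15 among Ngozi, Chukwudi, Temitope.
Ngozi is living and takes 1/15.
Chukwudi is living and takes 1/15.
Temitope is living and takes 1/15.
Adaeze is living and takes 1/5.
Jide is living and takes 1/5.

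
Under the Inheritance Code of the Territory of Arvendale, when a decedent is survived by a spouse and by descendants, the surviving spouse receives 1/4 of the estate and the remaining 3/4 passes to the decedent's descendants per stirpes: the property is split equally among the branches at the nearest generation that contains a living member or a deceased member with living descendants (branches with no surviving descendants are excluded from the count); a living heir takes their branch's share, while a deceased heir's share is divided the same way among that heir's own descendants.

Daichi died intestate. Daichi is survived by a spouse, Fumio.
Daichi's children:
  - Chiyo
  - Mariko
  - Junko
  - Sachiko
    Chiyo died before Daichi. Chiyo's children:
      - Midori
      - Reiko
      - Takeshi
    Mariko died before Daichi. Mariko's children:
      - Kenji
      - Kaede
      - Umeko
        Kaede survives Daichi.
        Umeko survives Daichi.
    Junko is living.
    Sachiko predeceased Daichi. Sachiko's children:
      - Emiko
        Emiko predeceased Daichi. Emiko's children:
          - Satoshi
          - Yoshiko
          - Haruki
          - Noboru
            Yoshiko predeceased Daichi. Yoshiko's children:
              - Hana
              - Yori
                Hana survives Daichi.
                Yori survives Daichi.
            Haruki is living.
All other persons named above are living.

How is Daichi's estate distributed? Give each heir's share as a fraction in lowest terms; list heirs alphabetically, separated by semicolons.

Fumio, as surviving spouse, takes 1/4.
The remaining 3/4 passes to Daichi's descendants per stirpes.
The 3/4 is divided into 4 equal shares of 3/16 among Chiyo, Mariko, Junko, Sachiko.
Chiyo predeceased; the 3/16 allotted to Chiyo's branch passes to Chiyo's issue by representation.
The 3/16 is divided into 3 equal shares of 1/16 among Midori, Reiko, Takeshi.
Midori is living and takes 1/16.
Reiko is living and takes 1/16.
Takeshi is living and takes 1/16.
Mariko predeceased; the 3/16 allotted to Mariko's branch passes to Mariko's issue by representation.
The 3/16 is divided into 3 equal shares of 1/16 among Kenji, Kaede, Umeko.
Kenji is living and takes 1/16.
Kaede is living and takes 1/16.
Umeko is living and takes 1/16.
Junko is living and takes 3/16.
Sachiko predeceased; the 3/16 allotted to Sachiko's branch passes to Sachiko's issue by representation.
Emiko's line is the sole branch at this level, so the full 3/16 passes to Emiko's issue by representation.
The 3/16 is divided into 4 equal shares of 3/64 among Satoshi, Yoshiko, Haruki, Noboru.
Satoshi is living and takes 3/64.
Yoshiko predeceased; the 3/64 allotted to Yoshiko's branch passes to Yoshiko's issue by representation.
The 3/64 is divided into 2 equal shares of 3/128 among Hana, Yori.
Hana is living and takes 3/128.
Yori is living and takes 3/128.
Haruki is living and takes 3/64.
Noboru is living and takes 3/64.

Fumio 1/4; Hana 3/128; Haruki 3/64; Junko 3/16; Kaede 1/16; Kenji 1/16; Midori 1/16; Noboru 3/64; Reiko 1/16; Satoshi 3/64; Takeshi 1/16; Umeko 1/16; Yori 3/128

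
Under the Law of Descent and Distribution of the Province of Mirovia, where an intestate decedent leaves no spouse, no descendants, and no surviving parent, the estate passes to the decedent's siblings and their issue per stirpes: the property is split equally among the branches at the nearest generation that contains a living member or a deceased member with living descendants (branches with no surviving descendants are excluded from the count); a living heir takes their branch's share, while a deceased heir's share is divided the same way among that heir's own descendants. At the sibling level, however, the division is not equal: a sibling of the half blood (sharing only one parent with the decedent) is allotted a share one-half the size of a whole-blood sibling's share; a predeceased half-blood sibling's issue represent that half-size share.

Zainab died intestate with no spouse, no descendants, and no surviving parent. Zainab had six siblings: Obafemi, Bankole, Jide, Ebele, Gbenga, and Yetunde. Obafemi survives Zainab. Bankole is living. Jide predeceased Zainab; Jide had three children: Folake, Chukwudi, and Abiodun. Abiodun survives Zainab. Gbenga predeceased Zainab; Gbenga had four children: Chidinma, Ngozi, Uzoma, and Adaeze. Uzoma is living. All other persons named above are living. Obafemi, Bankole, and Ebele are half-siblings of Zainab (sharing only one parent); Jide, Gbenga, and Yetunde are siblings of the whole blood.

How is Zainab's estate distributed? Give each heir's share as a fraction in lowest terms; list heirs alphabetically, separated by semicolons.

Abiodun 2/27; Adaeze 1/18; Bankole 1/9; Chidinma 1/18; Chukwudi 2/27; Ebele 1/9; Folake 2/27; Ngozi 1/18; Obafemi 1/9; Uzoma 1/18; Yetunde 2/9

No spouse, descendants, or parent survives, so the estate passes to Zainab's siblings per stirpes.
Half-blood siblings count for one-half the weight of whole-blood siblings at the initial division.
Dividing 1 in proportion to weights (total weight 9/2): Obafemi (weight 1/2) → 1/9; Bankole (weight 1/2) → 1/9; Jide (weight 1) → 2/9; Ebele (weight 1/2) → 1/9; Gbenga (weight 1) → 2/9; Yetunde (weight 1) → 2/9.
Obafemi is living and takes 1/9.
Bankole is living and takes 1/9.
Jide predeceased; the 2/9 allotted to Jide's branch passes to Jide's issue by representation.
The 2/9 is divided into 3 equal shares of 2/27 among Folake, Chukwudi, Abiodun.
Folake is living and takes 2/27.
Chukwudi is living and takes 2/27.
Abiodun is living and takes 2/27.
Ebele is living and takes 1/9.
Gbenga predeceased; the 2/9 allotted to Gbenga's branch passes to Gbenga's issue by representation.
The 2/9 is divided into 4 equal shares of 1/18 among Chidinma, Ngozi, Uzoma, Adaeze.
Chidinma is living and takes 1/18.
Ngozi is living and takes 1/18.
Uzoma is living and takes 1/18.
Adaeze is living and takes 1/18.
Yetunde is living and takes 2/9.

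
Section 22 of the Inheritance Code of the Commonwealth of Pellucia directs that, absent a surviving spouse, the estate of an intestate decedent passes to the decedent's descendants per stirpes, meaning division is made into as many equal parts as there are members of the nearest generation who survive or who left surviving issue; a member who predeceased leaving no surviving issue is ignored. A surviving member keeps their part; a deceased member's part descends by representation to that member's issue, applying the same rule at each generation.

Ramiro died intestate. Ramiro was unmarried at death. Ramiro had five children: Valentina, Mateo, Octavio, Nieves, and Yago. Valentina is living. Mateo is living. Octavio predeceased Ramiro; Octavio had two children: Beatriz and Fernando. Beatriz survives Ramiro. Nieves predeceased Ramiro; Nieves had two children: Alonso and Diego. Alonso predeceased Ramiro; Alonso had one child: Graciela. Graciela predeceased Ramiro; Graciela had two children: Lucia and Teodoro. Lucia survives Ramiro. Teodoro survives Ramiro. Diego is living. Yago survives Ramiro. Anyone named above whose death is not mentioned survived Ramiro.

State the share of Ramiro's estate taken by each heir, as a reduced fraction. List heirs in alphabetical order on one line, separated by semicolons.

Beatriz 1/10; Diego 1/10; Fernando 1/10; Lucia 1/20; Mateo 1/5; Teodoro 1/20; Valentina 1/5; Yago 1/5

There is no surviving spouse, so the entire estate passes to Ramiro's descendants per stirpes.
The estate is divided into 5 equal shares of 1/5 among Valentina, Mateo, Octavio, Nieves, Yago.
Valentina is living and takes 1/5.
Mateo is living and takes 1/5.
Octavio predeceased; the 1/5 allotted to Octavio's branch passes to Octavio's issue by representation.
The 1/5 is divided into 2 equal shares of 1/10 among Beatriz, Fernando.
Beatriz is living and takes 1/10.
Fernando is living and takes 1/10.
Nieves predeceased; the 1/5 allotted to Nieves's branch passes to Nieves's issue by representation.
The 1/5 is divided into 2 equal shares of 1/10 among Alonso, Diego.
Alonso predeceased; the 1/10 allotted to Alonso's branch passes to Alonso's issue by representation.
Graciela's line is the sole branch at this level, so the full 1/10 passes to Graciela's issue by representation.
The 1/10 is divided into 2 equal shares of 1/20 among Lucia, Teodoro.
Lucia is living and takes 1/20.
Teodoro is living and takes 1/20.
Diego is living and takes 1/10.
Yago is living and takes 1/5.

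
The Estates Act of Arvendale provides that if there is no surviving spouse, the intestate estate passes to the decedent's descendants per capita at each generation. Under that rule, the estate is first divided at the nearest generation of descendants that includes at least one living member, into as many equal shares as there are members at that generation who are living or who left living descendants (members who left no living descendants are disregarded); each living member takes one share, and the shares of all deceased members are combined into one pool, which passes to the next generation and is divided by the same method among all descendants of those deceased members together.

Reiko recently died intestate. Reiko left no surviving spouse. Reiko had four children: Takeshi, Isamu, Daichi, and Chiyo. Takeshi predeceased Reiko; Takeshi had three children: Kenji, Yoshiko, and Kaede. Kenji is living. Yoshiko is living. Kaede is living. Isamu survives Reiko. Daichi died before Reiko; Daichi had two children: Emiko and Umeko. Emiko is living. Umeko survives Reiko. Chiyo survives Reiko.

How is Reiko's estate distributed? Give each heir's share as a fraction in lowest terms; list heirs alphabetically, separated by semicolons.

There is no surviving spouse, so the entire estate passes to Reiko's descendants per capita at each generation.
At generation 1 (Takeshi, Isamu, Daichi, Chiyo) there are 4 shares of (1)/4 = 1/4 each.
Living: Isamu and Chiyo — each takes 1/4.
Deceased: Takeshi and Daichi. Their combined 1/2 is pooled and carried to generation 2.
At generation 2 (Kenji, Yoshiko, Kaede, Emiko, Umeko) there are 5 shares of (1/2)/5 = 1/10 each.
Living: Kenji, Yoshiko, Kaede, Emiko, and Umeko — each takes 1/10.

Chiyo 1/4; Emiko 1/10; Isamu 1/4; Kaede 1/10; Kenji 1/10; Umeko 1/10; Yoshiko 1/10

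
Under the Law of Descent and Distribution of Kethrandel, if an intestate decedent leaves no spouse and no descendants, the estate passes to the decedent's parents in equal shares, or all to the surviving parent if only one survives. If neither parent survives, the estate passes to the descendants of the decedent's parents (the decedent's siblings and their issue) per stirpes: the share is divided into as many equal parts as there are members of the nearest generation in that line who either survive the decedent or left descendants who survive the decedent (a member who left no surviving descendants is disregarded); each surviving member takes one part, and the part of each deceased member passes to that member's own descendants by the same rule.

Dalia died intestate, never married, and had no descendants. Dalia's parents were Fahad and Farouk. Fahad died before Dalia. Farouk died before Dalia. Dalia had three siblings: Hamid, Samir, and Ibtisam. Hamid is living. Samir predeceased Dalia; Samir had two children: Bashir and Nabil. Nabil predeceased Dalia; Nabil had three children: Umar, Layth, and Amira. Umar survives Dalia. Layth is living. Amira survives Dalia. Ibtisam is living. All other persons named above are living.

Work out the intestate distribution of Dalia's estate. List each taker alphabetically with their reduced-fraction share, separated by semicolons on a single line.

Amira 1/18; Bashir 1/6; Hamid 1/3; Ibtisam 1/3; Layth 1/18; Umar 1/18

Neither parent survives and there are no descendants, so the estate passes to Dalia's siblings and their issue per stirpes.
The estate is divided into 3 equal shares of 1/3 among Hamid, Samir, Ibtisam.
Hamid is living and takes 1/3.
Samir predeceased; the 1/3 allotted to Samir's branch passes to Samir's issue by representation.
The 1/3 is divided into 2 equal shares of 1/6 among Bashir, Nabil.
Bashir is living and takes 1/6.
Nabil predeceased; the 1/6 allotted to Nabil's branch passes to Nabil's issue by representation.
The 1/6 is divided into 3 equal shares of 1/18 among Umar, Layth, Amira.
Umar is living and takes 1/18.
Layth is living and takes 1/18.
Amira is living and takes 1/18.
Ibtisam is living and takes 1/3.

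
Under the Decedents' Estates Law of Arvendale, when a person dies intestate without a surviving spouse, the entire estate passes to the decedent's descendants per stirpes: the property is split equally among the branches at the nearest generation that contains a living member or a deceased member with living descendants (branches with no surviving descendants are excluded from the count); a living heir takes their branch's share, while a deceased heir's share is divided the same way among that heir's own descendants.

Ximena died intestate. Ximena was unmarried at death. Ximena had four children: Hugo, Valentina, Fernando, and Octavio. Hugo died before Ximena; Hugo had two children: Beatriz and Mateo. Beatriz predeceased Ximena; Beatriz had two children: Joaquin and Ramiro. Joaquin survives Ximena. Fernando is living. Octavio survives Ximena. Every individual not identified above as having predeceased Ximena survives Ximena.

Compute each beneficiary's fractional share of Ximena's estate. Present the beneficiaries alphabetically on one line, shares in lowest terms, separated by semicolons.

Fernando 1/4; Joaquin 1/16; Mateo 1/8; Octavio 1/4; Ramiro 1/16; Valentina 1/4

There is no surviving spouse, so the entire estate passes to Ximena's descendants per stirpes.
The estate is divided into 4 equal shares of 1/4 among Hugo, Valentina, Fernando, Octavio.
Hugo predeceased; the 1/4 allotted to Hugo's branch passes to Hugo's issue by representation.
The 1/4 is divided into 2 equal shares of 1/8 among Beatriz, Mateo.
Beatriz predeceased; the 1/8 allotted to Beatriz's branch passes to Beatriz's issue by representation.
The 1/8 is divided into 2 equal shares of 1/16 among Joaquin, Ramiro.
Joaquin is living and takes 1/16.
Ramiro is living and takes 1/16.
Mateo is living and takes 1/8.
Valentina is living and takes 1/4.
Fernando is living and takes 1/4.
Octavio is living and takes 1/4.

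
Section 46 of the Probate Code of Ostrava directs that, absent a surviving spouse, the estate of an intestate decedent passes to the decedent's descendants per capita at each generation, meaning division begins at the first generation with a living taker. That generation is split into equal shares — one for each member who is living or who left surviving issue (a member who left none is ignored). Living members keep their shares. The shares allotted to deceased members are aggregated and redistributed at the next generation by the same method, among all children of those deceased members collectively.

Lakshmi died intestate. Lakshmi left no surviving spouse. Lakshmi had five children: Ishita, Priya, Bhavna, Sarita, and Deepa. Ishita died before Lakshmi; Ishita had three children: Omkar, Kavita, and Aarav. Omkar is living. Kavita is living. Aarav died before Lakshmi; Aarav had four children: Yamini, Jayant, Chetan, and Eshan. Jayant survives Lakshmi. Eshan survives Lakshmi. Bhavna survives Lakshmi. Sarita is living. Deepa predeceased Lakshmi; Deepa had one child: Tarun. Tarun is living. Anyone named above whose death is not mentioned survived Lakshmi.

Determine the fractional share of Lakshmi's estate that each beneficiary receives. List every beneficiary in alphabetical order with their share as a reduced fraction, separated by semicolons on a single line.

There is no surviving spouse, so the entire estate passes to Lakshmi's descendants per capita at each generation.
At generation 1 (Ishita, Priya, Bhavna, Sarita, Deepa) there are 5 shares of (1)/5 = 1/5 each.
Living: Priya, Bhavna, and Sarita — each takes 1/5.
Deceased: Ishita and Deepa. Their combined 2/5 is pooled and carried to generation 2.
At generation 2 (Omkar, Kavita, Aarav, Tarun) there are 4 shares of (2/5)/4 = 1/10 each.
Living: Omkar, Kavita, and Tarun — each takes 1/10.
Deceased: Aarav. That 1/10 share is carried to generation 3.
At generation 3 (Yamini, Jayant, Chetan, Eshan) there are 4 shares of (1/10)/4 = 1/40 each.
Living: Yamini, Jayant, Chetan, and Eshan — each takes 1/40.

Bhavna 1/5; Chetan 1/40; Eshan 1/40; Jayant 1/40; Kavita 1/10; Omkar 1/10; Priya 1/5; Sarita 1/5; Tarun 1/10; Yamini 1/40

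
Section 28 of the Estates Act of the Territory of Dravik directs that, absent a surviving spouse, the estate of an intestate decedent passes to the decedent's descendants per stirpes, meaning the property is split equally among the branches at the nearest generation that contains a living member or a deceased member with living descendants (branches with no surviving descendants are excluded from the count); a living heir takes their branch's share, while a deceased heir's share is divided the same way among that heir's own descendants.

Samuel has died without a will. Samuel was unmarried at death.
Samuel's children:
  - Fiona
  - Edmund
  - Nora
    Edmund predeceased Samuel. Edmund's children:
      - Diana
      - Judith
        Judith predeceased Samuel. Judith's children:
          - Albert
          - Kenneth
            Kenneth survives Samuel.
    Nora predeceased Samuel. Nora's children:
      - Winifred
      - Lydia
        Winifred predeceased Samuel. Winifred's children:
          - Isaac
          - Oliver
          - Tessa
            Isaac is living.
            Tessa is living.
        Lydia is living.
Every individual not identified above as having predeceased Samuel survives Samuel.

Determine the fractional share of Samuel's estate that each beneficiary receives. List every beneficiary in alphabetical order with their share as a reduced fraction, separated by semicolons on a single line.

There is no surviving spouse, so the entire estate passes to Samuel's descendants per stirpes.
The estate is divided into 3 equal shares of 1/3 among Fiona, Edmund, Nora.
Fiona is living and takes 1/3.
Edmund predeceased; the 1/3 allotted to Edmund's branch passes to Edmund's issue by representation.
The 1/3 is divided into 2 equal shares of 1/6 among Diana, Judith.
Diana is living and takes 1/6.
Judith predeceased; the 1/6 allotted to Judith's branch passes to Judith's issue by representation.
The 1/6 is divided into 2 equal shares of 1/12 among Albert, Kenneth.
Albert is living and takes 1/12.
Kenneth is living and takes 1/12.
Nora predeceased; the 1/3 allotted to Nora's branch passes to Nora's issue by representation.
The 1/3 is divided into 2 equal shares of 1/6 among Winifred, Lydia.
Winifred predeceased; the 1/6 allotted to Winifred's branch passes to Winifred's issue by representation.
The 1/6 is divided into 3 equal shares of 1/18 among Isaac, Oliver, Tessa.
Isaac is living and takes 1/18.
Oliver is living and takes 1/18.
Tessa is living and takes 1/18.
Lydia is living and takes 1/6.

Albert 1/12; Diana 1/6; Fiona 1/3; Isaac 1/18; Kenneth 1/12; Lydia 1/6; Oliver 1/18; Tessa 1/18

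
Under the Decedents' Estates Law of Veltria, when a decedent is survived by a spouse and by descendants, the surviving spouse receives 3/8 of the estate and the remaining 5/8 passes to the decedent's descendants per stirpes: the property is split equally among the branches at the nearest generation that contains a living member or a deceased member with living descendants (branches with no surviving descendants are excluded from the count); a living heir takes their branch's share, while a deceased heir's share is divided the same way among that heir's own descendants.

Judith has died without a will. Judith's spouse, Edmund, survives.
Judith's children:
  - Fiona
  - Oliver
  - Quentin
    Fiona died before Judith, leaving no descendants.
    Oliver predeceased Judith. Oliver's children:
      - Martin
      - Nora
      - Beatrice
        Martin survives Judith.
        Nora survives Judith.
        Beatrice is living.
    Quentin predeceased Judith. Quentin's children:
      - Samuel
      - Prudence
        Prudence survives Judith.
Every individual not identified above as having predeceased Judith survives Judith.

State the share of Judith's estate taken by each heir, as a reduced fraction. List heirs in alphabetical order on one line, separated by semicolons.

Edmund, as surviving spouse, takes 3/8.
The remaining 5/8 passes to Judith's descendants per stirpes.
Fiona left no surviving issue, so that branch lapses and is disregarded.
The 5/8 is divided into 2 equal shares of 5/16 among Oliver, Quentin.
Oliver predeceased; the 5/16 allotted to Oliver's branch passes to Oliver's issue by representation.
The 5/16 is divided into 3 equal shares of 5/48 among Martin, Nora, Beatrice.
Martin is living and takes 5/48.
Nora is living and takes 5/48.
Beatrice is living and takes 5/48.
Quentin predeceased; the 5/16 allotted to Quentin's branch passes to Quentin's issue by representation.
The 5/16 is divided into 2 equal shares of 5/32 among Samuel, Prudence.
Samuel is living and takes 5/32.
Prudence is living and takes 5/32.

Beatrice 5/48; Edmund 3/8; Martin 5/48; Nora 5/48; Prudence 5/32; Samuel 5/32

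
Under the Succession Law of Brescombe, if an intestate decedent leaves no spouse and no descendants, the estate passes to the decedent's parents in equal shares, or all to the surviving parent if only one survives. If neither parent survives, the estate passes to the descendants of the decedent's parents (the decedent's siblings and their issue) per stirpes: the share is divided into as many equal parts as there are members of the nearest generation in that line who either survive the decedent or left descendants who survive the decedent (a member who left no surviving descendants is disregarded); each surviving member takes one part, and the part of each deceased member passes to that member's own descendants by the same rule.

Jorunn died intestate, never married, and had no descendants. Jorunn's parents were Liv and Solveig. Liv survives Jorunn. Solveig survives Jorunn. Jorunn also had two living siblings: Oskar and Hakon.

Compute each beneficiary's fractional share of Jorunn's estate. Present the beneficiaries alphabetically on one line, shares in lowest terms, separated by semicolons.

Both parents survive, so Liv and Solveig each take 1/2. The siblings take nothing because a surviving parent has priority.

Liv 1/2; Solveig 1/2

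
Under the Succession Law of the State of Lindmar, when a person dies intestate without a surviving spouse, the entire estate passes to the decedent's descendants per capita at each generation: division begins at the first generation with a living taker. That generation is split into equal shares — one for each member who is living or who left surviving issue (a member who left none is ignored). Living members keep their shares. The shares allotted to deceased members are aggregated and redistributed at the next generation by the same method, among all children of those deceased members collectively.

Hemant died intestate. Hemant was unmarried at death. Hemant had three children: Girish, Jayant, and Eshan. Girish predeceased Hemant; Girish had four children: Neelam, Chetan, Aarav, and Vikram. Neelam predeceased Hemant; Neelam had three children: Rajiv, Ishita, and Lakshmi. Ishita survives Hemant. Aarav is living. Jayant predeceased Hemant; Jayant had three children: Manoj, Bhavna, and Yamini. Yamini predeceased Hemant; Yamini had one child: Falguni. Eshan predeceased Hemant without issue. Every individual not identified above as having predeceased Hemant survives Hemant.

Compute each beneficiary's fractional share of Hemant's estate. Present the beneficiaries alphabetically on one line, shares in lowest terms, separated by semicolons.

Aarav 1/7; Bhavna 1/7; Chetan 1/7; Falguni 1/14; Ishita 1/14; Lakshmi 1/14; Manoj 1/7; Rajiv 1/14; Vikram 1/7

There is no surviving spouse, so the entire estate passes to Hemant's descendants per capita at each generation.
No one at generation 1 (Girish, Jayant) is living; moving to the next generation.
At generation 2 (Neelam, Chetan, Aarav, Vikram, Manoj, Bhavna, Yamini) there are 7 shares of (1)/7 = 1/7 each.
Living: Chetan, Aarav, Vikram, Manoj, and Bhavna — each takes 1/7.
Deceased: Neelam and Yamini. Their combined 2/7 is pooled and carried to generation 3.
At generation 3 (Rajiv, Ishita, Lakshmi, Falguni) there are 4 shares of (2/7)/4 = 1/14 each.
Living: Rajiv, Ishita, Lakshmi, and Falguni — each takes 1/14.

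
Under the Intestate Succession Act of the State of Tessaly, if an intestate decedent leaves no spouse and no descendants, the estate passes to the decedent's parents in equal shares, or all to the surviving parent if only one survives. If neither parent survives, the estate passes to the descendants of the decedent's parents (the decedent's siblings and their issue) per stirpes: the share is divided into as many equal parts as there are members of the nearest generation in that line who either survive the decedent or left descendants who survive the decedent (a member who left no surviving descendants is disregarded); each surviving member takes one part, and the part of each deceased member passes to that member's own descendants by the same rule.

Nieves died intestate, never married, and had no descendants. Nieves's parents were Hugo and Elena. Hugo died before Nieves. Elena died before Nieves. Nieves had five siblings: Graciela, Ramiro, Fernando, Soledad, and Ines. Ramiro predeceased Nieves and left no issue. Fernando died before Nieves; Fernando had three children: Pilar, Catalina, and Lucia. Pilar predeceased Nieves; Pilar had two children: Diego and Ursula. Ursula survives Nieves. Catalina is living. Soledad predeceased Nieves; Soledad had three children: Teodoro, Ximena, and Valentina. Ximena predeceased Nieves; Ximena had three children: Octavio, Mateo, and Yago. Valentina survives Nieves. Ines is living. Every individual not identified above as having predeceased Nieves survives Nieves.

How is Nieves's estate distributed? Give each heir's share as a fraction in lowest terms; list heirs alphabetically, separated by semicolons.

Neither parent survives and there are no descendants, so the estate passes to Nieves's siblings and their issue per stirpes.
Ramiro left no surviving issue, so that branch lapses and is disregarded.
The estate is divided into 4 equal shares of 1/4 among Graciela, Fernando, Soledad, Ines.
Graciela is living and takes 1/4.
Fernando predeceased; the 1/4 allotted to Fernando's branch passes to Fernando's issue by representation.
The 1/4 is divided into 3 equal shares of 1/12 among Pilar, Catalina, Lucia.
Pilar predeceased; the 1/12 allotted to Pilar's branch passes to Pilar's issue by representation.
The 1/12 is divided into 2 equal shares of 1/24 among Diego, Ursula.
Diego is living and takes 1/24.
Ursula is living and takes 1/24.
Catalina is living and takes 1/12.
Lucia is living and takes 1/12.
Soledad predeceased; the 1/4 allotted to Soledad's branch passes to Soledad's issue by representation.
The 1/4 is divided into 3 equal shares of 1/12 among Teodoro, Ximena, Valentina.
Teodoro is living and takes 1/12.
Ximena predeceased; the 1/12 allotted to Ximena's branch passes to Ximena's issue by representation.
The 1/12 is divided into 3 equal shares of 1/36 among Octavio, Mateo, Yago.
Octavio is living and takes 1/36.
Mateo is living and takes 1/36.
Yago is living and takes 1/36.
Valentina is living and takes 1/12.
Ines is living and takes 1/4.

Catalina 1/12; Diego 1/24; Graciela 1/4; Ines 1/4; Lucia 1/12; Mateo 1/36; Octavio 1/36; Teodoro 1/12; Ursula 1/24; Valentina 1/12; Yago 1/36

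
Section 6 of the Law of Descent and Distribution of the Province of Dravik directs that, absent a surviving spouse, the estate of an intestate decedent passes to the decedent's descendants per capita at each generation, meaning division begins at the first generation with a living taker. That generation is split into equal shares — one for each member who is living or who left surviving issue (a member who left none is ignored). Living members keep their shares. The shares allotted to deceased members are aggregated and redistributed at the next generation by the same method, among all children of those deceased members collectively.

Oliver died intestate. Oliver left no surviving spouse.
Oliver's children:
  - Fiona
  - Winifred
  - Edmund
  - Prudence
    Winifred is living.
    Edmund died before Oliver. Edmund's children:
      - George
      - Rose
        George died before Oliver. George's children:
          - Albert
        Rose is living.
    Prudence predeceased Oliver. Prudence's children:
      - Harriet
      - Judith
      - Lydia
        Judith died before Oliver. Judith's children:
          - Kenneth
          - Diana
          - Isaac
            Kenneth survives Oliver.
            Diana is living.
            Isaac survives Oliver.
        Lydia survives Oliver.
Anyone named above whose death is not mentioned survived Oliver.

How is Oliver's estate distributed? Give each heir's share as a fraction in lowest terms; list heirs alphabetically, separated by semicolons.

There is no surviving spouse, so the entire estate passes to Oliver's descendants per capita at each generation.
At generation 1 (Fiona, Winifred, Edmund, Prudence) there are 4 shares of (1)/4 = 1/4 each.
Living: Fiona and Winifred — each takes 1/4.
Deceased: Edmund and Prudence. Their combined 1/2 is pooled and carried to generation 2.
At generation 2 (George, Rose, Harriet, Judith, Lydia) there are 5 shares of (1/2)/5 = 1/10 each.
Living: Rose, Harriet, and Lydia — each takes 1/10.
Deceased: George and Judith. Their combined 1/5 is pooled and carried to generation 3.
At generation 3 (Albert, Kenneth, Diana, Isaac) there are 4 shares of (1/5)/4 = 1/20 each.
Living: Albert, Kenneth, Diana, and Isaac — each takes 1/20.

Albert 1/20; Diana 1/20; Fiona 1/4; Harriet 1/10; Isaac 1/20; Kenneth 1/20; Lydia 1/10; Rose 1/10; Winifred 1/4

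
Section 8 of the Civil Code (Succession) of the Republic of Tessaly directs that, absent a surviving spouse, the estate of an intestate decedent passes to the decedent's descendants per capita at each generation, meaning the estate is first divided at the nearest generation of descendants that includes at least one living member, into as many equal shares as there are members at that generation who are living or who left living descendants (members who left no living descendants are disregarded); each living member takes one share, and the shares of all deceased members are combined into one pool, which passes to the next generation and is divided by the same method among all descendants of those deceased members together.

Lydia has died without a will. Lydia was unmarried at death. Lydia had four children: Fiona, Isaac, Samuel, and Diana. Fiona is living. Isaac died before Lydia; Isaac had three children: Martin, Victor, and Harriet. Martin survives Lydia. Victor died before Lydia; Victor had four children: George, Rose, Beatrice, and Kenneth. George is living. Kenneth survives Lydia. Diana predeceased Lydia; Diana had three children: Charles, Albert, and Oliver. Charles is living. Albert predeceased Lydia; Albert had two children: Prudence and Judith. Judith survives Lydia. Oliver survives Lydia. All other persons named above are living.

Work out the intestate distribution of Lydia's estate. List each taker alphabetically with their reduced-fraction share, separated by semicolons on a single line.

Beatrice 1/36; Charles 1/12; Fiona 1/4; George 1/36; Harriet 1/12; Judith 1/36; Kenneth 1/36; Martin 1/12; Oliver 1/12; Prudence 1/36; Rose 1/36; Samuel 1/4

There is no surviving spouse, so the entire estate passes to Lydia's descendants per capita at each generation.
At generation 1 (Fiona, Isaac, Samuel, Diana) there are 4 shares of (1)/4 = 1/4 each.
Living: Fiona and Samuel — each takes 1/4.
Deceased: Isaac and Diana. Their combined 1/2 is pooled and carried to generation 2.
At generation 2 (Martin, Victor, Harriet, Charles, Albert, Oliver) there are 6 shares of (1/2)/6 = 1/12 each.
Living: Martin, Harriet, Charles, and Oliver — each takes 1/12.
Deceased: Victor and Albert. Their combined 1/6 is pooled and carried to generation 3.
At generation 3 (George, Rose, Beatrice, Kenneth, Prudence, Judith) there are 6 shares of (1/6)/6 = 1/36 each.
Living: George, Rose, Beatrice, Kenneth, Prudence, and Judith — each takes 1/36.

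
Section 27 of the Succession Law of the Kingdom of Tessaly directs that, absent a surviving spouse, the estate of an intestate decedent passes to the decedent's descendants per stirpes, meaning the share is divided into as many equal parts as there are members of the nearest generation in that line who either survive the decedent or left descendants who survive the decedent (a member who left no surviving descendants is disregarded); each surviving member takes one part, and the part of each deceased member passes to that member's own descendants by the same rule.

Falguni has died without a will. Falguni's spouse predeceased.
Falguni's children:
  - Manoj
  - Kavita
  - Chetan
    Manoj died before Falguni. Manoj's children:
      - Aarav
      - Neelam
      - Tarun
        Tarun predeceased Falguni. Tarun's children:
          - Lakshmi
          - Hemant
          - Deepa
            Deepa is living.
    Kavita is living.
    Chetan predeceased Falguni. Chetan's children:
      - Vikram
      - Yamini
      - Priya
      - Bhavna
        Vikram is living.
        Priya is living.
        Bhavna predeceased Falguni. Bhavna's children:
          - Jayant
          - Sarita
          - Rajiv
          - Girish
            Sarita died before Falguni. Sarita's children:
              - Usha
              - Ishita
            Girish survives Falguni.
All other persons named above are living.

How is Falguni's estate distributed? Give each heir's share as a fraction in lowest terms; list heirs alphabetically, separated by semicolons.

Aarav 1/9; Deepa 1/27; Girish 1/48; Hemant 1/27; Ishita 1/96; Jayant 1/48; Kavita 1/3; Lakshmi 1/27; Neelam 1/9; Priya 1/12; Rajiv 1/48; Usha 1/96; Vikram 1/12; Yamini 1/12

There is no surviving spouse, so the entire estate passes to Falguni's descendants per stirpes.
The estate is divided into 3 equal shares of 1/3 among Manoj, Kavita, Chetan.
Manoj predeceased; the 1/3 allotted to Manoj's branch passes to Manoj's issue by representation.
The 1/3 is divided into 3 equal shares of 1/9 among Aarav, Neelam, Tarun.
Aarav is living and takes 1/9.
Neelam is living and takes 1/9.
Tarun predeceased; the 1/9 allotted to Tarun's branch passes to Tarun's issue by representation.
The 1/9 is divided into 3 equal shares of 1/27 among Lakshmi, Hemant, Deepa.
Lakshmi is living and takes 1/27.
Hemant is living and takes 1/27.
Deepa is living and takes 1/27.
Kavita is living and takes 1/3.
Chetan predeceased; the 1/3 allotted to Chetan's branch passes to Chetan's issue by representation.
The 1/3 is divided into 4 equal shares of 1/12 among Vikram, Yamini, Priya, Bhavna.
Vikram is living and takes 1/12.
Yamini is living and takes 1/12.
Priya is living and takes 1/12.
Bhavna predeceased; the 1/12 allotted to Bhavna's branch passes to Bhavna's issue by representation.
The 1/12 is divided into 4 equal shares of 1/48 among Jayant, Sarita, Rajiv, Girish.
Jayant is living and takes 1/48.
Sarita predeceased; the 1/48 allotted to Sarita's branch passes to Sarita's issue by representation.
The 1/48 is divided into 2 equal shares of 1/96 among Usha, Ishita.
Usha is living and takes 1/96.
Ishita is living and takes 1/96.
Rajiv is living and takes 1/48.
Girish is living and takes 1/48.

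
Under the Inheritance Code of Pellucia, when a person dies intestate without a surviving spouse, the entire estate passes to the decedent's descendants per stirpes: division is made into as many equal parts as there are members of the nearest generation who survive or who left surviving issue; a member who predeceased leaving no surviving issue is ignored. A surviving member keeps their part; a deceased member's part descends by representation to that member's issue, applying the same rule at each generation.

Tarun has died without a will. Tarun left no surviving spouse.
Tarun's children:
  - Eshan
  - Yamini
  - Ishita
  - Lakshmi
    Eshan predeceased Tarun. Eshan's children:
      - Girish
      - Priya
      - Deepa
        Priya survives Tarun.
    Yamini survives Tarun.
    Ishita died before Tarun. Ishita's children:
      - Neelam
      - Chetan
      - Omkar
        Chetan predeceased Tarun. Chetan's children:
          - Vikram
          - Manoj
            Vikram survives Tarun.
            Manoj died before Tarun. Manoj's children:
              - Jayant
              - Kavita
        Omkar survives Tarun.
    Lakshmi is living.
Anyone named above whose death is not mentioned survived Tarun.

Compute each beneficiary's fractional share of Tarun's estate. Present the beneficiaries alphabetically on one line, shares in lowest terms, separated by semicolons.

Deepa 1/12; Girish 1/12; Jayant 1/48; Kavita 1/48; Lakshmi 1/4; Neelam 1/12; Omkar 1/12; Priya 1/12; Vikram 1/24; Yamini 1/4

There is no surviving spouse, so the entire estate passes to Tarun's descendants per stirpes.
The estate is divided into 4 equal shares of 1/4 among Eshan, Yamini, Ishita, Lakshmi.
Eshan predeceased; the 1/4 allotted to Eshan's branch passes to Eshan's issue by representation.
The 1/4 is divided into 3 equal shares of 1/12 among Girish, Priya, Deepa.
Girish is living and takes 1/12.
Priya is living and takes 1/12.
Deepa is living and takes 1/12.
Yamini is living and takes 1/4.
Ishita predeceased; the 1/4 allotted to Ishita's branch passes to Ishita's issue by representation.
The 1/4 is divided into 3 equal shares of 1/12 among Neelam, Chetan, Omkar.
Neelam is living and takes 1/12.
Chetan predeceased; the 1/12 allotted to Chetan's branch passes to Chetan's issue by representation.
The 1/12 is divided into 2 equal shares of 1/24 among Vikram, Manoj.
Vikram is living and takes 1/24.
Manoj predeceased; the 1/24 allotted to Manoj's branch passes to Manoj's issue by representation.
The 1/24 is divided into 2 equal shares of 1/48 among Jayant, Kavita.
Jayant is living and takes 1/48.
Kavita is living and takes 1/48.
Omkar is living and takes 1/12.
Lakshmi is living and takes 1/4.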